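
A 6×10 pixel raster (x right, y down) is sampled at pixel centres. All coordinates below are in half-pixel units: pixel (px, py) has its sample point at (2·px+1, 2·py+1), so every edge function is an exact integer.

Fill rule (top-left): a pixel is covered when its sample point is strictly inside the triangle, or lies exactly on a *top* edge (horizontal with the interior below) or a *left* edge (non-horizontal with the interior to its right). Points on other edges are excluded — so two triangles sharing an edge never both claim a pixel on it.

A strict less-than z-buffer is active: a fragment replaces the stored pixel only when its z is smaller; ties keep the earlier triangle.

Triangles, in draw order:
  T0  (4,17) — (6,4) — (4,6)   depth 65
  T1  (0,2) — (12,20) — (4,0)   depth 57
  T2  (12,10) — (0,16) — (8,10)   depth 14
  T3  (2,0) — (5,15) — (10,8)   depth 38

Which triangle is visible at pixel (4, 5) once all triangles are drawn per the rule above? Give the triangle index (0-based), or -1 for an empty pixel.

T0:
  2·area = 22  (B↔C swapped to make it positive)
  edge (4, 17)→(4, 6): d=(0,-11) top-left  bias=+0
  edge (4, 6)→(6, 4): d=(2,-2) top-left  bias=+0
  edge (6, 4)→(4, 17): d=(-2,13) right/bottom  bias=-1
    (4,0)@(9, 1): e=[55,0,-33] → .  [on edge]
    (3,1)@(7, 3): e=[33,0,-11] → .  [on edge]
    (2,2)@(5, 5): e=[11,0,11] → X  [on edge]
    (3,2)@(7, 5): e=[33,4,-15] → .
    (1,3)@(3, 7): e=[-11,0,33] → .  [on edge]
    (2,3)@(5, 7): e=[11,4,7] → X
    (3,3)@(7, 7): e=[33,8,-19] → .
    (0,4)@(1, 9): e=[-33,0,55] → .  [on edge]
    (2,4)@(5, 9): e=[11,8,3] → X
    (3,4)@(7, 9): e=[33,12,-23] → .
    (2,5)@(5, 11): e=[11,12,-1] → .
  covered (3 px):
    . . . . . .
    . . . . . .
    . . X . . .
    . . X . . .
    . . X . . .
    . . . . . .
    . . . . . .
    . . . . . .
    . . . . . .
    . . . . . .
T1:
  2·area = 96  (B↔C swapped to make it positive)
  edge (0, 2)→(4, 0): d=(4,-2) top-left  bias=+0
  edge (4, 0)→(12, 20): d=(8,20) right/bottom  bias=-1
  edge (12, 20)→(0, 2): d=(-12,-18) top-left  bias=+0
    (1,0)@(3, 1): e=[2,28,66] → X
    (2,0)@(5, 1): e=[6,-12,102] → .
    (0,1)@(1, 3): e=[6,84,6] → X
    (2,1)@(5, 3): e=[14,4,78] → X
    (3,1)@(7, 3): e=[18,-36,114] → .
    (0,2)@(1, 5): e=[14,100,-18] → .
    (1,2)@(3, 5): e=[18,60,18] → X
    (3,2)@(7, 5): e=[26,-20,90] → .
    (1,3)@(3, 7): e=[26,76,-6] → .
    (2,3)@(5, 7): e=[30,36,30] → X
    (3,3)@(7, 7): e=[34,-4,66] → .
    (2,4)@(5, 9): e=[38,52,6] → X
  covered (12 px):
    . X . . . .
    X X X . . .
    . X X . . .
    . . X . . .
    . . X X . .
    . . . X . .
    . . . . X .
    . . . . X .
    . . . . . .
    . . . . . .
T2:
  2·area = 24
  edge (12, 10)→(0, 16): d=(-12,6) right/bottom  bias=-1
  edge (0, 16)→(8, 10): d=(8,-6) top-left  bias=+0
  edge (8, 10)→(12, 10): d=(4,0) top-left  bias=+0
    (3,5)@(7, 11): e=[18,2,4] → X
    (4,5)@(9, 11): e=[6,14,4] → X
    (5,5)@(11, 11): e=[-6,26,4] → .
    (2,6)@(5, 13): e=[6,6,12] → X
    (3,6)@(7, 13): e=[-6,18,12] → .
    (4,6)@(9, 13): e=[-18,30,12] → .
    (2,7)@(5, 15): e=[-18,22,20] → .
  covered (3 px):
    . . . . . .
    . . . . . .
    . . . . . .
    . . . . . .
    . . . . . .
    . . . X X .
    . . X . . .
    . . . . . .
    . . . . . .
    . . . . . .
T3:
  2·area = 96  (B↔C swapped to make it positive)
  edge (2, 0)→(10, 8): d=(8,8) right/bottom  bias=-1
  edge (10, 8)→(5, 15): d=(-5,7) right/bottom  bias=-1
  edge (5, 15)→(2, 0): d=(-3,-15) top-left  bias=+0
    (1,0)@(3, 1): e=[0,84,12] → .  [on edge]
    (1,1)@(3, 3): e=[16,74,6] → X
    (2,1)@(5, 3): e=[0,60,36] → .  [on edge]
    (1,2)@(3, 5): e=[32,64,0] → X  [on edge]
    (2,2)@(5, 5): e=[16,50,30] → X
    (3,2)@(7, 5): e=[0,36,60] → .  [on edge]
    (1,3)@(3, 7): e=[48,54,-6] → .
    (2,3)@(5, 7): e=[32,40,24] → X
    (3,3)@(7, 7): e=[16,26,54] → X
    (4,3)@(9, 7): e=[0,12,84] → .  [on edge]
    (2,4)@(5, 9): e=[48,30,18] → X
    (4,4)@(9, 9): e=[16,2,78] → X
    (5,4)@(11, 9): e=[0,-12,108] → .  [on edge]
    (2,7)@(5, 15): e=[96,0,0] → .  [on edge]
  covered (11 px):
    . . . . . .
    . X . . . .
    . X X . . .
    . . X X . .
    . . X X X .
    . . X X . .
    . . X . . .
    . . . . . .
    . . . . . .
    . . . . . .

Z-buffer (winner per pixel, '.' = empty):
  . 1 . . . .
  1 3 1 . . .
  . 3 3 . . .
  . . 3 3 . .
  . . 3 3 3 .
  . . 3 2 2 .
  . . 2 . 1 .
  . . . . 1 .
  . . . . . .
  . . . . . .

Answer: 2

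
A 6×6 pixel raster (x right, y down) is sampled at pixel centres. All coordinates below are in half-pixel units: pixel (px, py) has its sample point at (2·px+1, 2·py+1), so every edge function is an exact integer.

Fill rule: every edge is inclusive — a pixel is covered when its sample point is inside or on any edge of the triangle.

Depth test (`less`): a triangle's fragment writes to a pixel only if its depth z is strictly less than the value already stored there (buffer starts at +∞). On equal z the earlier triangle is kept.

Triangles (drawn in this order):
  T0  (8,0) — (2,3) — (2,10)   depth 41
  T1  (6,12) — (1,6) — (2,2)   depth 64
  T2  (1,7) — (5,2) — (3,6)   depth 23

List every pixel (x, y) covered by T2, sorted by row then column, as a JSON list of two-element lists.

T0:
  2·area = 42  (B↔C swapped to make it positive)
  edge (8, 0)→(2, 10): d=(-6,10) inclusive
  edge (2, 10)→(2, 3): d=(0,-7) inclusive
  edge (2, 3)→(8, 0): d=(6,-3) inclusive
    (3,0)@(7, 1): e=[4,35,3] → █
    (4,0)@(9, 1): e=[-16,49,9] → ·
    (1,1)@(3, 3): e=[32,7,3] → █
    (2,1)@(5, 3): e=[12,21,9] → █
    (3,1)@(7, 3): e=[-8,35,15] → ·
    (1,2)@(3, 5): e=[20,7,15] → █
    (2,2)@(5, 5): e=[0,21,21] → █  [on edge]
    (3,2)@(7, 5): e=[-20,35,27] → ·
    (1,3)@(3, 7): e=[8,7,27] → █
    (2,3)@(5, 7): e=[-12,21,33] → ·
    (1,4)@(3, 9): e=[-4,7,39] → ·
  covered (6 px):
    · · · █ · ·
    · █ █ · · ·
    · █ █ · · ·
    · █ · · · ·
    · · · · · ·
    · · · · · ·
T1:
  2·area = 26
  edge (6, 12)→(1, 6): d=(-5,-6) inclusive
  edge (1, 6)→(2, 2): d=(1,-4) inclusive
  edge (2, 2)→(6, 12): d=(4,10) inclusive
    (1,2)@(3, 5): e=[17,7,2] → █
    (2,2)@(5, 5): e=[29,15,-18] → ·
    (1,3)@(3, 7): e=[7,9,10] → █
    (2,3)@(5, 7): e=[19,17,-10] → ·
    (1,4)@(3, 9): e=[-3,11,18] → ·
  covered (2 px):
    · · · · · ·
    · · · · · ·
    · █ · · · ·
    · █ · · · ·
    · · · · · ·
    · · · · · ·
T2:
  2·area = 6
  edge (1, 7)→(5, 2): d=(4,-5) inclusive
  edge (5, 2)→(3, 6): d=(-2,4) inclusive
  edge (3, 6)→(1, 7): d=(-2,1) inclusive
    (4,1)@(9, 3): e=[24,-18,0] → ·  [on edge]
    (1,2)@(3, 5): e=[2,2,2] → █
    (2,2)@(5, 5): e=[12,-6,0] → ·  [on edge]
    (0,3)@(1, 7): e=[0,6,0] → █  [on edge]
    (1,3)@(3, 7): e=[10,-2,-2] → ·
    (0,4)@(1, 9): e=[8,2,-4] → ·
  covered (2 px):
    · · · · · ·
    · · · · · ·
    · █ · · · ·
    █ · · · · ·
    · · · · · ·
    · · · · · ·

Final: [[1,2],[0,3]]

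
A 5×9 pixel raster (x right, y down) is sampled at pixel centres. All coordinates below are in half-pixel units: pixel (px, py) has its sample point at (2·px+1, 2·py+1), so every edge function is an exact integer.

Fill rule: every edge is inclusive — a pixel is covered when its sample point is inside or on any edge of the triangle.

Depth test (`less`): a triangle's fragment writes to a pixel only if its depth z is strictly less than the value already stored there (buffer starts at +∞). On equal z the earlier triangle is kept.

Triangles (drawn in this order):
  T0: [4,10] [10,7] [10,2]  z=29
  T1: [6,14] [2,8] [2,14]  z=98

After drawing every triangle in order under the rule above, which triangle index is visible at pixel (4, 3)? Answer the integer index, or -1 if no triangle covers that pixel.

T0:
  2·area = 30  (B↔C swapped to make it positive)
  edge (4, 10)→(10, 2): d=(6,-8) inclusive
  edge (10, 2)→(10, 7): d=(0,5) inclusive
  edge (10, 7)→(4, 10): d=(-6,3) inclusive
    (4,2)@(9, 5): e=[10,5,15] → #
    (3,3)@(7, 7): e=[6,15,9] → #
    (2,4)@(5, 9): e=[2,25,3] → #
    (3,4)@(7, 9): e=[18,15,-3] → ·
    (4,4)@(9, 9): e=[34,5,-9] → ·
    (2,5)@(5, 11): e=[14,25,-9] → ·
  covered (4 px):
    · · · · ·
    · · · · ·
    · · · · #
    · · · # #
    · · # · ·
    · · · · ·
    · · · · ·
    · · · · ·
    · · · · ·
T1:
  2·area = 24  (B↔C swapped to make it positive)
  edge (6, 14)→(2, 14): d=(-4,0) inclusive
  edge (2, 14)→(2, 8): d=(0,-6) inclusive
  edge (2, 8)→(6, 14): d=(4,6) inclusive
    (1,5)@(3, 11): e=[12,6,6] → #
    (2,5)@(5, 11): e=[12,18,-6] → ·
    (1,6)@(3, 13): e=[4,6,14] → #
    (2,6)@(5, 13): e=[4,18,2] → #
    (3,6)@(7, 13): e=[4,30,-10] → ·
    (1,7)@(3, 15): e=[-4,6,22] → ·
    (2,7)@(5, 15): e=[-4,18,10] → ·
  covered (3 px):
    · · · · ·
    · · · · ·
    · · · · ·
    · · · · ·
    · · · · ·
    · # · · ·
    · # # · ·
    · · · · ·
    · · · · ·

Z-buffer (winner per pixel, '.' = empty):
  . . . . .
  . . . . .
  . . . . 0
  . . . 0 0
  . . 0 . .
  . 1 . . .
  . 1 1 . .
  . . . . .
  . . . . .

Answer: 0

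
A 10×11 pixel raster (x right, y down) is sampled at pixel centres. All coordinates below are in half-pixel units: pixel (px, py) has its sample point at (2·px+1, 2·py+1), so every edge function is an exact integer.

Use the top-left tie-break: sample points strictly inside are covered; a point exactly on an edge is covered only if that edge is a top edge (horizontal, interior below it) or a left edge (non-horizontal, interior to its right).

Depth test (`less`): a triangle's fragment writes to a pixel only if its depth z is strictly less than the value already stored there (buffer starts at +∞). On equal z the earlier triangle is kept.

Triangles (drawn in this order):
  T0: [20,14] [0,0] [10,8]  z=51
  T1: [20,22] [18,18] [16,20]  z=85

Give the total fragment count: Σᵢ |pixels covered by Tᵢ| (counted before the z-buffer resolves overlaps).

T0:
  2·area = 20  (B↔C swapped to make it positive)
  edge (20, 14)→(10, 8): d=(-10,-6) top-left  bias=+0
  edge (10, 8)→(0, 0): d=(-10,-8) top-left  bias=+0
  edge (0, 0)→(20, 14): d=(20,14) right/bottom  bias=-1
    (2,2)@(5, 5): e=[0,-10,30] → ·  [on edge]
    (3,2)@(7, 5): e=[12,6,2] → #
    (4,2)@(9, 5): e=[24,22,-26] → ·
    (3,3)@(7, 7): e=[-8,-14,42] → ·
    (4,3)@(9, 7): e=[4,2,14] → #
    (5,3)@(11, 7): e=[16,18,-14] → ·
    (4,4)@(9, 9): e=[-16,-18,54] → ·
    (7,5)@(15, 11): e=[0,10,10] → #  [on edge]
    (8,5)@(17, 11): e=[12,26,-18] → ·
    (7,6)@(15, 13): e=[-20,-10,50] → ·
  covered (3 px):
    · · · · · · · · · ·
    · · · · · · · · · ·
    · · · # · · · · · ·
    · · · · # · · · · ·
    · · · · · · · · · ·
    · · · · · · · # · ·
    · · · · · · · · · ·
    · · · · · · · · · ·
    · · · · · · · · · ·
    · · · · · · · · · ·
    · · · · · · · · · ·
T1:
  2·area = 12  (B↔C swapped to make it positive)
  edge (20, 22)→(16, 20): d=(-4,-2) top-left  bias=+0
  edge (16, 20)→(18, 18): d=(2,-2) top-left  bias=+0
  edge (18, 18)→(20, 22): d=(2,4) right/bottom  bias=-1
    (9,8)@(19, 17): e=[18,0,-6] → ·  [on edge]
    (8,9)@(17, 19): e=[6,0,6] → #  [on edge]
    (9,9)@(19, 19): e=[10,4,-2] → ·
    (7,10)@(15, 21): e=[-6,0,18] → ·  [on edge]
    (8,10)@(17, 21): e=[-2,4,10] → ·
    (9,10)@(19, 21): e=[2,8,2] → #
  covered (2 px):
    · · · · · · · · · ·
    · · · · · · · · · ·
    · · · · · · · · · ·
    · · · · · · · · · ·
    · · · · · · · · · ·
    · · · · · · · · · ·
    · · · · · · · · · ·
    · · · · · · · · · ·
    · · · · · · · · · ·
    · · · · · · · · # ·
    · · · · · · · · · #

Answer: 5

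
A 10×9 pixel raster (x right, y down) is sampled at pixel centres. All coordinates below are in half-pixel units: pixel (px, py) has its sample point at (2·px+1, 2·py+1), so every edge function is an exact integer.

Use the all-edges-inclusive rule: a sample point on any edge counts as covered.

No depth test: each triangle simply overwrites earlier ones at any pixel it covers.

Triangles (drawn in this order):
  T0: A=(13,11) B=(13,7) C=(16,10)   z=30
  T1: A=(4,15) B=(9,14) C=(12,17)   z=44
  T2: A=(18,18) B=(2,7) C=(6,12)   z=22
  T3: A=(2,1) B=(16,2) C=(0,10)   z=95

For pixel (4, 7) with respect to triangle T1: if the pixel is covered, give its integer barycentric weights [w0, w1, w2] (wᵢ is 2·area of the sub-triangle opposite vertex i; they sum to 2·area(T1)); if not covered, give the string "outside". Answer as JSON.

T0:
  2·area = 12
  edge (13, 11)→(13, 7): d=(0,-4) inclusive
  edge (13, 7)→(16, 10): d=(3,3) inclusive
  edge (16, 10)→(13, 11): d=(-3,1) inclusive
    (3,0)@(7, 1): e=[-24,0,36] → ·  [on edge]
    (6,0)@(13, 1): e=[0,-18,30] → ·  [on edge]
    (4,1)@(9, 3): e=[-16,0,28] → ·  [on edge]
    (6,1)@(13, 3): e=[0,-12,24] → ·  [on edge]
    (5,2)@(11, 5): e=[-8,0,20] → ·  [on edge]
    (6,2)@(13, 5): e=[0,-6,18] → ·  [on edge]
    (6,3)@(13, 7): e=[0,0,12] → █  [on edge]
    (7,3)@(15, 7): e=[8,-6,10] → ·
    (6,4)@(13, 9): e=[0,6,6] → █  [on edge]
    (7,4)@(15, 9): e=[8,0,4] → █  [on edge]
    (8,4)@(17, 9): e=[16,-6,2] → ·
    (9,4)@(19, 9): e=[24,-12,0] → ·  [on edge]
    (6,5)@(13, 11): e=[0,12,0] → █  [on edge]
    (8,5)@(17, 11): e=[16,0,-4] → ·  [on edge]
    (3,6)@(7, 13): e=[-24,36,0] → ·  [on edge]
    (6,6)@(13, 13): e=[0,18,-6] → ·  [on edge]
    (9,6)@(19, 13): e=[24,0,-12] → ·  [on edge]
    (0,7)@(1, 15): e=[-48,60,0] → ·  [on edge]
    (6,7)@(13, 15): e=[0,24,-12] → ·  [on edge]
    (6,8)@(13, 17): e=[0,30,-18] → ·  [on edge]
  covered (4 px):
    · · · · · · · · · ·
    · · · · · · · · · ·
    · · · · · · · · · ·
    · · · · · · █ · · ·
    · · · · · · █ █ · ·
    · · · · · · █ · · ·
    · · · · · · · · · ·
    · · · · · · · · · ·
    · · · · · · · · · ·
T1:
  2·area = 18
  edge (4, 15)→(9, 14): d=(5,-1) inclusive
  edge (9, 14)→(12, 17): d=(3,3) inclusive
  edge (12, 17)→(4, 15): d=(-8,-2) inclusive
    (2,7)@(5, 15): e=[1,15,2] → █
    (3,7)@(7, 15): e=[3,9,6] → █
    (4,7)@(9, 15): e=[5,3,10] → █
    (5,7)@(11, 15): e=[7,-3,14] → ·
    (2,8)@(5, 17): e=[11,21,-14] → ·
    (3,8)@(7, 17): e=[13,15,-10] → ·
    (4,8)@(9, 17): e=[15,9,-6] → ·
  covered (3 px):
    · · · · · · · · · ·
    · · · · · · · · · ·
    · · · · · · · · · ·
    · · · · · · · · · ·
    · · · · · · · · · ·
    · · · · · · · · · ·
    · · · · · · · · · ·
    · · █ █ █ · · · · ·
    · · · · · · · · · ·
T2:
  2·area = 36  (B↔C swapped to make it positive)
  edge (18, 18)→(6, 12): d=(-12,-6) inclusive
  edge (6, 12)→(2, 7): d=(-4,-5) inclusive
  edge (2, 7)→(18, 18): d=(16,11) inclusive
    (3,5)@(7, 11): e=[18,9,9] → █
    (4,5)@(9, 11): e=[30,19,-13] → ·
    (3,6)@(7, 13): e=[-6,1,41] → ·
    (4,6)@(9, 13): e=[6,11,19] → █
    (5,6)@(11, 13): e=[18,21,-3] → ·
    (4,7)@(9, 15): e=[-18,3,51] → ·
    (6,7)@(13, 15): e=[6,23,7] → █
    (7,7)@(15, 15): e=[18,33,-15] → ·
    (6,8)@(13, 17): e=[-18,15,39] → ·
  covered (3 px):
    · · · · · · · · · ·
    · · · · · · · · · ·
    · · · · · · · · · ·
    · · · · · · · · · ·
    · · · · · · · · · ·
    · · · █ · · · · · ·
    · · · · █ · · · · ·
    · · · · · · █ · · ·
    · · · · · · · · · ·
T3:
  2·area = 128
  edge (2, 1)→(16, 2): d=(14,1) inclusive
  edge (16, 2)→(0, 10): d=(-16,8) inclusive
  edge (0, 10)→(2, 1): d=(2,-9) inclusive
    (1,1)@(3, 3): e=[27,88,13] → █
    (2,1)@(5, 3): e=[25,72,31] → █
    (3,1)@(7, 3): e=[23,56,49] → █
    (4,1)@(9, 3): e=[21,40,67] → █
    (5,1)@(11, 3): e=[19,24,85] → █
    (6,1)@(13, 3): e=[17,8,103] → █
    (7,1)@(15, 3): e=[15,-8,121] → ·
    (1,2)@(3, 5): e=[55,56,17] → █
    (5,2)@(11, 5): e=[47,-8,89] → ·
    (6,2)@(13, 5): e=[45,-24,107] → ·
    (0,3)@(1, 7): e=[85,40,3] → █
    (3,3)@(7, 7): e=[79,-8,57] → ·
  covered (14 px):
    · · · · · · · · · ·
    · █ █ █ █ █ █ · · ·
    · █ █ █ █ · · · · ·
    █ █ █ · · · · · · ·
    █ · · · · · · · · ·
    · · · · · · · · · ·
    · · · · · · · · · ·
    · · · · · · · · · ·
    · · · · · · · · · ·

Answer: [3,10,5]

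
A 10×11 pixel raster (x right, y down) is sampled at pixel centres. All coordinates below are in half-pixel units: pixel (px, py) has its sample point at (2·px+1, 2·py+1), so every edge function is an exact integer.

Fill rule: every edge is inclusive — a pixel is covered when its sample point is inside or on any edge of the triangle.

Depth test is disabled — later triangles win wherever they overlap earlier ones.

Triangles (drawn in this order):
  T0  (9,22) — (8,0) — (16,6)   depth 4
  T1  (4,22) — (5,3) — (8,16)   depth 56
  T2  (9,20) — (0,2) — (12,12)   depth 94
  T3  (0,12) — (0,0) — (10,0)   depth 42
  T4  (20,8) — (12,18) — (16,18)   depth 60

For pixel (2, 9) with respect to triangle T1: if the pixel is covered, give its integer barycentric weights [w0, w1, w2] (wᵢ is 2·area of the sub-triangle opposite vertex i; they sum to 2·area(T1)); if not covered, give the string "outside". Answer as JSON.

T0:
  2·area = 170
  edge (9, 22)→(8, 0): d=(-1,-22) inclusive
  edge (8, 0)→(16, 6): d=(8,6) inclusive
  edge (16, 6)→(9, 22): d=(-7,16) inclusive
    (4,0)@(9, 1): e=[21,2,147] → X
    (5,0)@(11, 1): e=[65,-10,115] → .
    (4,1)@(9, 3): e=[19,18,133] → X
    (5,1)@(11, 3): e=[63,6,101] → X
    (6,1)@(13, 3): e=[107,-6,69] → .
    (4,2)@(9, 5): e=[17,34,119] → X
    (6,2)@(13, 5): e=[105,10,55] → X
    (7,2)@(15, 5): e=[149,-2,23] → .
    (4,3)@(9, 7): e=[15,50,105] → X
    (7,3)@(15, 7): e=[147,14,9] → X
    (8,3)@(17, 7): e=[191,2,-23] → .
    (4,4)@(9, 9): e=[13,66,91] → X
  covered (24 px):
    . . . . X . . . . .
    . . . . X X . . . .
    . . . . X X X . . .
    . . . . X X X X . .
    . . . . X X X . . .
    . . . . X X X . . .
    . . . . X X . . . .
    . . . . X X . . . .
    . . . . X X . . . .
    . . . . X . . . . .
    . . . . X . . . . .
T1:
  2·area = 70
  edge (4, 22)→(5, 3): d=(1,-19) inclusive
  edge (5, 3)→(8, 16): d=(3,13) inclusive
  edge (8, 16)→(4, 22): d=(-4,6) inclusive
    (2,1)@(5, 3): e=[0,0,70] → X  [on edge]
    (3,1)@(7, 3): e=[38,-26,58] → .
    (2,2)@(5, 5): e=[2,6,62] → X
    (3,2)@(7, 5): e=[40,-20,50] → .
    (2,3)@(5, 7): e=[4,12,54] → X
    (3,3)@(7, 7): e=[42,-14,42] → .
    (2,4)@(5, 9): e=[6,18,46] → X
    (3,4)@(7, 9): e=[44,-8,34] → .
    (2,5)@(5, 11): e=[8,24,38] → X
    (3,5)@(7, 11): e=[46,-2,26] → .
    (2,6)@(5, 13): e=[10,30,30] → X
    (3,6)@(7, 13): e=[48,4,18] → X
  covered (12 px):
    . . . . . . . . . .
    . . X . . . . . . .
    . . X . . . . . . .
    . . X . . . . . . .
    . . X . . . . . . .
    . . X . . . . . . .
    . . X X . . . . . .
    . . X X . . . . . .
    . . X X . . . . . .
    . . X . . . . . . .
    . . . . . . . . . .
T2:
  2·area = 126
  edge (9, 20)→(0, 2): d=(-9,-18) inclusive
  edge (0, 2)→(12, 12): d=(12,10) inclusive
  edge (12, 12)→(9, 20): d=(-3,8) inclusive
    (0,1)@(1, 3): e=[9,2,115] → X
    (1,1)@(3, 3): e=[45,-18,99] → .
    (0,2)@(1, 5): e=[-9,26,109] → .
    (1,2)@(3, 5): e=[27,6,93] → X
    (2,2)@(5, 5): e=[63,-14,77] → .
    (1,3)@(3, 7): e=[9,30,87] → X
    (2,3)@(5, 7): e=[45,10,71] → X
    (3,3)@(7, 7): e=[81,-10,55] → .
    (1,4)@(3, 9): e=[-9,54,81] → .
    (2,4)@(5, 9): e=[27,34,65] → X
    (3,4)@(7, 9): e=[63,14,49] → X
    (4,4)@(9, 9): e=[99,-6,33] → .
  covered (16 px):
    . . . . . . . . . .
    X . . . . . . . . .
    . X . . . . . . . .
    . X X . . . . . . .
    . . X X . . . . . .
    . . X X X . . . . .
    . . . X X X . . . .
    . . . X X . . . . .
    . . . . X . . . . .
    . . . . X . . . . .
    . . . . . . . . . .
T3:
  2·area = 120
  edge (0, 12)→(0, 0): d=(0,-12) inclusive
  edge (0, 0)→(10, 0): d=(10,0) inclusive
  edge (10, 0)→(0, 12): d=(-10,12) inclusive
    (0,0)@(1, 1): e=[12,10,98] → X
    (1,0)@(3, 1): e=[36,10,74] → X
    (2,0)@(5, 1): e=[60,10,50] → X
    (3,0)@(7, 1): e=[84,10,26] → X
    (4,0)@(9, 1): e=[108,10,2] → X
    (5,0)@(11, 1): e=[132,10,-22] → .
    (0,1)@(1, 3): e=[12,30,78] → X
    (4,1)@(9, 3): e=[108,30,-18] → .
    (0,2)@(1, 5): e=[12,50,58] → X
    (3,2)@(7, 5): e=[84,50,-14] → .
    (0,3)@(1, 7): e=[12,70,38] → X
    (2,3)@(5, 7): e=[60,70,-10] → .
  covered (15 px):
    X X X X X . . . . .
    X X X X . . . . . .
    X X X . . . . . . .
    X X . . . . . . . .
    X . . . . . . . . .
    . . . . . . . . . .
    . . . . . . . . . .
    . . . . . . . . . .
    . . . . . . . . . .
    . . . . . . . . . .
    . . . . . . . . . .
T4:
  2·area = 40  (B↔C swapped to make it positive)
  edge (20, 8)→(16, 18): d=(-4,10) inclusive
  edge (16, 18)→(12, 18): d=(-4,0) inclusive
  edge (12, 18)→(20, 8): d=(8,-10) inclusive
    (8,6)@(17, 13): e=[10,20,10] → X
    (9,6)@(19, 13): e=[-10,20,30] → .
    (7,7)@(15, 15): e=[22,12,6] → X
    (9,7)@(19, 15): e=[-18,12,46] → .
    (6,8)@(13, 17): e=[34,4,2] → X
    (8,8)@(17, 17): e=[-6,4,42] → .
    (6,9)@(13, 19): e=[26,-4,18] → .
    (7,9)@(15, 19): e=[6,-4,38] → .
  covered (5 px):
    . . . . . . . . . .
    . . . . . . . . . .
    . . . . . . . . . .
    . . . . . . . . . .
    . . . . . . . . . .
    . . . . . . . . . .
    . . . . . . . . X .
    . . . . . . . X X .
    . . . . . . X X . .
    . . . . . . . . . .
    . . . . . . . . . .

Result: [48,6,16]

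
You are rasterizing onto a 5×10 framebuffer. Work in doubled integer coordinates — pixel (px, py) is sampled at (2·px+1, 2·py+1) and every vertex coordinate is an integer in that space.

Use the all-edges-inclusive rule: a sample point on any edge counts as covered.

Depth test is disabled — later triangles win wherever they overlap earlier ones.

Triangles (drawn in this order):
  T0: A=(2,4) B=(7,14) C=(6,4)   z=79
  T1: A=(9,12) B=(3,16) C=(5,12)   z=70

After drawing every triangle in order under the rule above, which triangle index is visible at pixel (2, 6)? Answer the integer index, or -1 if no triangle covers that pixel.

T0:
  2·area = 40  (B↔C swapped to make it positive)
  edge (2, 4)→(6, 4): d=(4,0) inclusive
  edge (6, 4)→(7, 14): d=(1,10) inclusive
  edge (7, 14)→(2, 4): d=(-5,-10) inclusive
    (1,2)@(3, 5): e=[4,31,5] → █
    (2,2)@(5, 5): e=[4,11,25] → █
    (3,2)@(7, 5): e=[4,-9,45] → ·
    (1,3)@(3, 7): e=[12,33,-5] → ·
    (2,3)@(5, 7): e=[12,13,15] → █
    (3,3)@(7, 7): e=[12,-7,35] → ·
    (2,4)@(5, 9): e=[20,15,5] → █
    (3,4)@(7, 9): e=[20,-5,25] → ·
    (2,5)@(5, 11): e=[28,17,-5] → ·
  covered (4 px):
    · · · · ·
    · · · · ·
    · █ █ · ·
    · · █ · ·
    · · █ · ·
    · · · · ·
    · · · · ·
    · · · · ·
    · · · · ·
    · · · · ·
T1:
  2·area = 16
  edge (9, 12)→(3, 16): d=(-6,4) inclusive
  edge (3, 16)→(5, 12): d=(2,-4) inclusive
  edge (5, 12)→(9, 12): d=(4,0) inclusive
    (2,6)@(5, 13): e=[10,2,4] → █
    (3,6)@(7, 13): e=[2,10,4] → █
    (4,6)@(9, 13): e=[-6,18,4] → ·
    (2,7)@(5, 15): e=[-2,6,12] → ·
    (3,7)@(7, 15): e=[-10,14,12] → ·
  covered (2 px):
    · · · · ·
    · · · · ·
    · · · · ·
    · · · · ·
    · · · · ·
    · · · · ·
    · · █ █ ·
    · · · · ·
    · · · · ·
    · · · · ·

Z-buffer (winner per pixel, '.' = empty):
  . . . . .
  . . . . .
  . 0 0 . .
  . . 0 . .
  . . 0 . .
  . . . . .
  . . 1 1 .
  . . . . .
  . . . . .
  . . . . .

Answer: 1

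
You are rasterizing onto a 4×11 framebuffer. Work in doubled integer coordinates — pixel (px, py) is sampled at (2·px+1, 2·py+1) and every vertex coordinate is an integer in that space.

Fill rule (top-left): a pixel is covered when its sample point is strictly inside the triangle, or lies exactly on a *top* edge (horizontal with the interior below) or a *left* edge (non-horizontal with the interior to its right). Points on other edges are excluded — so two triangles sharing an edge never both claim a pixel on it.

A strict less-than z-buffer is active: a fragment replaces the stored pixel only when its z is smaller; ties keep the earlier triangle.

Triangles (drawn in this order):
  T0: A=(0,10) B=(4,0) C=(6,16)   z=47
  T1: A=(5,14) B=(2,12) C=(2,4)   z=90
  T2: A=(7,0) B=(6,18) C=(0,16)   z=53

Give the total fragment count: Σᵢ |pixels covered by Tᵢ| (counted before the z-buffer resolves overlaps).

T0:
  2·area = 84
  edge (0, 10)→(4, 0): d=(4,-10) top-left  bias=+0
  edge (4, 0)→(6, 16): d=(2,16) right/bottom  bias=-1
  edge (6, 16)→(0, 10): d=(-6,-6) top-left  bias=+0
    (1,1)@(3, 3): e=[2,22,60] → X
    (2,1)@(5, 3): e=[22,-10,72] → .
    (1,2)@(3, 5): e=[10,26,48] → X
    (2,2)@(5, 5): e=[30,-6,60] → .
    (1,3)@(3, 7): e=[18,30,36] → X
    (2,3)@(5, 7): e=[38,-2,48] → .
    (0,4)@(1, 9): e=[6,66,12] → X
    (2,4)@(5, 9): e=[46,2,36] → X
    (3,4)@(7, 9): e=[66,-30,48] → .
    (0,5)@(1, 11): e=[14,70,0] → X  [on edge]
    (3,5)@(7, 11): e=[74,-26,36] → .
    (0,6)@(1, 13): e=[22,74,-12] → .
    (1,6)@(3, 13): e=[42,42,0] → X  [on edge]
    (2,7)@(5, 15): e=[70,14,0] → X  [on edge]
    (3,8)@(7, 17): e=[98,-14,0] → .  [on edge]
  covered (12 px):
    . . . .
    . X . .
    . X . .
    . X . .
    X X X .
    X X X .
    . X X .
    . . X .
    . . . .
    . . . .
    . . . .
T1:
  2·area = 24
  edge (5, 14)→(2, 12): d=(-3,-2) top-left  bias=+0
  edge (2, 12)→(2, 4): d=(0,-8) top-left  bias=+0
  edge (2, 4)→(5, 14): d=(3,10) right/bottom  bias=-1
    (1,4)@(3, 9): e=[11,8,5] → X
    (2,4)@(5, 9): e=[15,24,-15] → .
    (1,5)@(3, 11): e=[5,8,11] → X
    (2,5)@(5, 11): e=[9,24,-9] → .
    (1,6)@(3, 13): e=[-1,8,17] → .
  covered (2 px):
    . . . .
    . . . .
    . . . .
    . . . .
    . X . .
    . X . .
    . . . .
    . . . .
    . . . .
    . . . .
    . . . .
T2:
  2·area = 110
  edge (7, 0)→(6, 18): d=(-1,18) right/bottom  bias=-1
  edge (6, 18)→(0, 16): d=(-6,-2) top-left  bias=+0
  edge (0, 16)→(7, 0): d=(7,-16) top-left  bias=+0
    (2,2)@(5, 5): e=[31,76,3] → X
    (3,2)@(7, 5): e=[-5,80,35] → .
    (2,3)@(5, 7): e=[29,64,17] → X
    (3,3)@(7, 7): e=[-7,68,49] → .
    (2,4)@(5, 9): e=[27,52,31] → X
    (3,4)@(7, 9): e=[-9,56,63] → .
    (1,5)@(3, 11): e=[61,36,13] → X
    (3,5)@(7, 11): e=[-11,44,77] → .
    (1,6)@(3, 13): e=[59,24,27] → X
    (3,6)@(7, 13): e=[-13,32,91] → .
    (0,7)@(1, 15): e=[93,8,9] → X
    (3,7)@(7, 15): e=[-15,20,105] → .
    (1,8)@(3, 17): e=[55,0,55] → X  [on edge]
  covered (12 px):
    . . . .
    . . . .
    . . X .
    . . X .
    . . X .
    . X X .
    . X X .
    X X X .
    . X X .
    . . . .
    . . . .

Answer: 26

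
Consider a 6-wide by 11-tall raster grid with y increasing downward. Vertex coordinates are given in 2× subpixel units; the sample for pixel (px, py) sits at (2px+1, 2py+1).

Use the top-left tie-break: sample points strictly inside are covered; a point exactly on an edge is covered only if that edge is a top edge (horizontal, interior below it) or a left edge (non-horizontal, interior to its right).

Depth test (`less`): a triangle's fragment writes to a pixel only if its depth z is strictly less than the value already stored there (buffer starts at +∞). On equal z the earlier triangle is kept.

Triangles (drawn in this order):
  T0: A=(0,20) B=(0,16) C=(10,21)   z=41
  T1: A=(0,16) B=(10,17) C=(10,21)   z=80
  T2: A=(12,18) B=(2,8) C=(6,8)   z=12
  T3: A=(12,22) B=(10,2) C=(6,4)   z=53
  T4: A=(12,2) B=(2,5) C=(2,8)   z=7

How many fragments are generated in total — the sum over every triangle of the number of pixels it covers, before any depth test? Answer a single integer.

T0:
  2·area = 40
  edge (0, 20)→(0, 16): d=(0,-4) top-left  bias=+0
  edge (0, 16)→(10, 21): d=(10,5) right/bottom  bias=-1
  edge (10, 21)→(0, 20): d=(-10,-1) top-left  bias=+0
    (0,8)@(1, 17): e=[4,5,31] → █
    (1,8)@(3, 17): e=[12,-5,33] → ·
    (0,9)@(1, 19): e=[4,25,11] → █
    (1,9)@(3, 19): e=[12,15,13] → █
    (2,9)@(5, 19): e=[20,5,15] → █
    (3,9)@(7, 19): e=[28,-5,17] → ·
    (0,10)@(1, 21): e=[4,45,-9] → ·
    (1,10)@(3, 21): e=[12,35,-7] → ·
    (2,10)@(5, 21): e=[20,25,-5] → ·
  covered (4 px):
    · · · · · ·
    · · · · · ·
    · · · · · ·
    · · · · · ·
    · · · · · ·
    · · · · · ·
    · · · · · ·
    · · · · · ·
    █ · · · · ·
    █ █ █ · · ·
    · · · · · ·
T1:
  2·area = 40
  edge (0, 16)→(10, 17): d=(10,1) right/bottom  bias=-1
  edge (10, 17)→(10, 21): d=(0,4) right/bottom  bias=-1
  edge (10, 21)→(0, 16): d=(-10,-5) top-left  bias=+0
    (1,8)@(3, 17): e=[7,28,5] → █
    (2,8)@(5, 17): e=[5,20,15] → █
    (3,8)@(7, 17): e=[3,12,25] → █
    (4,8)@(9, 17): e=[1,4,35] → █
    (5,8)@(11, 17): e=[-1,-4,45] → ·
    (1,9)@(3, 19): e=[27,28,-15] → ·
    (2,9)@(5, 19): e=[25,20,-5] → ·
    (3,9)@(7, 19): e=[23,12,5] → █
    (5,9)@(11, 19): e=[19,-4,25] → ·
    (3,10)@(7, 21): e=[43,12,-15] → ·
    (4,10)@(9, 21): e=[41,4,-5] → ·
  covered (6 px):
    · · · · · ·
    · · · · · ·
    · · · · · ·
    · · · · · ·
    · · · · · ·
    · · · · · ·
    · · · · · ·
    · · · · · ·
    · █ █ █ █ ·
    · · · █ █ ·
    · · · · · ·
T2:
  2·area = 40
  edge (12, 18)→(2, 8): d=(-10,-10) top-left  bias=+0
  edge (2, 8)→(6, 8): d=(4,0) top-left  bias=+0
  edge (6, 8)→(12, 18): d=(6,10) right/bottom  bias=-1
    (1,1)@(3, 3): e=[60,-20,0] → ·  [on edge]
    (0,3)@(1, 7): e=[0,-4,44] → ·  [on edge]
    (1,4)@(3, 9): e=[0,4,36] → █  [on edge]
    (2,4)@(5, 9): e=[20,4,16] → █
    (3,4)@(7, 9): e=[40,4,-4] → ·
    (1,5)@(3, 11): e=[-20,12,48] → ·
    (2,5)@(5, 11): e=[0,12,28] → █  [on edge]
    (3,5)@(7, 11): e=[20,12,8] → █
    (4,5)@(9, 11): e=[40,12,-12] → ·
    (2,6)@(5, 13): e=[-20,20,40] → ·
    (3,6)@(7, 13): e=[0,20,20] → █  [on edge]
    (4,6)@(9, 13): e=[20,20,0] → ·  [on edge]
    (4,7)@(9, 15): e=[0,28,12] → █  [on edge]
    (5,8)@(11, 17): e=[0,36,4] → █  [on edge]
  covered (7 px):
    · · · · · ·
    · · · · · ·
    · · · · · ·
    · · · · · ·
    · █ █ · · ·
    · · █ █ · ·
    · · · █ · ·
    · · · · █ ·
    · · · · · █
    · · · · · ·
    · · · · · ·
T3:
  2·area = 84  (B↔C swapped to make it positive)
  edge (12, 22)→(6, 4): d=(-6,-18) top-left  bias=+0
  edge (6, 4)→(10, 2): d=(4,-2) top-left  bias=+0
  edge (10, 2)→(12, 22): d=(2,20) right/bottom  bias=-1
    (2,0)@(5, 1): e=[0,-14,98] → ·  [on edge]
    (4,1)@(9, 3): e=[60,2,22] → █
    (5,1)@(11, 3): e=[96,6,-18] → ·
    (3,2)@(7, 5): e=[12,6,66] → █
    (5,2)@(11, 5): e=[84,14,-14] → ·
    (3,3)@(7, 7): e=[0,14,70] → █  [on edge]
    (5,3)@(11, 7): e=[72,22,-10] → ·
    (3,4)@(7, 9): e=[-12,22,74] → ·
    (4,4)@(9, 9): e=[24,26,34] → █
    (5,4)@(11, 9): e=[60,30,-6] → ·
    (4,5)@(9, 11): e=[12,34,38] → █
    (5,5)@(11, 11): e=[48,38,-2] → ·
    (4,6)@(9, 13): e=[0,42,42] → █  [on edge]
    (5,9)@(11, 19): e=[0,70,14] → █  [on edge]
  covered (12 px):
    · · · · · ·
    · · · · █ ·
    · · · █ █ ·
    · · · █ █ ·
    · · · · █ ·
    · · · · █ ·
    · · · · █ █
    · · · · · █
    · · · · · █
    · · · · · █
    · · · · · ·
T4:
  2·area = 30  (B↔C swapped to make it positive)
  edge (12, 2)→(2, 8): d=(-10,6) right/bottom  bias=-1
  edge (2, 8)→(2, 5): d=(0,-3) top-left  bias=+0
  edge (2, 5)→(12, 2): d=(10,-3) top-left  bias=+0
    (4,1)@(9, 3): e=[8,21,1] → █
    (5,1)@(11, 3): e=[-4,27,7] → ·
    (1,2)@(3, 5): e=[24,3,3] → █
    (2,2)@(5, 5): e=[12,9,9] → █
    (3,2)@(7, 5): e=[0,15,15] → ·  [on edge]
    (4,2)@(9, 5): e=[-12,21,21] → ·
    (1,3)@(3, 7): e=[4,3,23] → █
    (2,3)@(5, 7): e=[-8,9,29] → ·
    (1,4)@(3, 9): e=[-16,3,43] → ·
  covered (4 px):
    · · · · · ·
    · · · · █ ·
    · █ █ · · ·
    · █ · · · ·
    · · · · · ·
    · · · · · ·
    · · · · · ·
    · · · · · ·
    · · · · · ·
    · · · · · ·
    · · · · · ·

Final: 33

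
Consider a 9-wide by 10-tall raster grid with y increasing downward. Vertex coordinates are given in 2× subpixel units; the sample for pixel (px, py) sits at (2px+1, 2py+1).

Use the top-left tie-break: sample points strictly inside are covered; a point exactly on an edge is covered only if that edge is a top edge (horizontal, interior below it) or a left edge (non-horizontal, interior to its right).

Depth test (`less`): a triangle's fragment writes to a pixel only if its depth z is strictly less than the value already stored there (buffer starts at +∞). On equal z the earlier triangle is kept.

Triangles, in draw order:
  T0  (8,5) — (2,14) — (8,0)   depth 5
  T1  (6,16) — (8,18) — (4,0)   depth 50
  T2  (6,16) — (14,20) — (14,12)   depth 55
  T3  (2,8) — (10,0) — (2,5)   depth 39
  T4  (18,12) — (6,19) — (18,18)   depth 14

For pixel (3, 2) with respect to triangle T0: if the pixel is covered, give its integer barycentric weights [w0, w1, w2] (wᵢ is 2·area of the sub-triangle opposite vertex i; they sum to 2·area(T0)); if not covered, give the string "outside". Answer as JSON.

T0:
  2·area = 30
  edge (8, 5)→(2, 14): d=(-6,9) right/bottom  bias=-1
  edge (2, 14)→(8, 0): d=(6,-14) top-left  bias=+0
  edge (8, 0)→(8, 5): d=(0,5) right/bottom  bias=-1
    (3,1)@(7, 3): e=[21,4,5] → #
    (4,1)@(9, 3): e=[3,32,-5] → ·
    (3,2)@(7, 5): e=[9,16,5] → #
    (4,2)@(9, 5): e=[-9,44,-5] → ·
    (2,3)@(5, 7): e=[15,0,15] → #  [on edge]
    (3,3)@(7, 7): e=[-3,28,5] → ·
    (2,4)@(5, 9): e=[3,12,15] → #
    (3,4)@(7, 9): e=[-15,40,5] → ·
    (2,5)@(5, 11): e=[-9,24,15] → ·
  covered (4 px):
    · · · · · · · · ·
    · · · # · · · · ·
    · · · # · · · · ·
    · · # · · · · · ·
    · · # · · · · · ·
    · · · · · · · · ·
    · · · · · · · · ·
    · · · · · · · · ·
    · · · · · · · · ·
    · · · · · · · · ·
T1:
  2·area = 28  (B↔C swapped to make it positive)
  edge (6, 16)→(4, 0): d=(-2,-16) top-left  bias=+0
  edge (4, 0)→(8, 18): d=(4,18) right/bottom  bias=-1
  edge (8, 18)→(6, 16): d=(-2,-2) top-left  bias=+0
    (2,2)@(5, 5): e=[6,2,20] → #
    (3,2)@(7, 5): e=[38,-34,24] → ·
    (2,3)@(5, 7): e=[2,10,16] → #
    (3,3)@(7, 7): e=[34,-26,20] → ·
    (2,4)@(5, 9): e=[-2,18,12] → ·
    (0,5)@(1, 11): e=[-70,98,0] → ·  [on edge]
    (1,6)@(3, 13): e=[-42,70,0] → ·  [on edge]
    (2,7)@(5, 15): e=[-14,42,0] → ·  [on edge]
    (3,7)@(7, 15): e=[18,6,4] → #
    (4,7)@(9, 15): e=[50,-30,8] → ·
    (3,8)@(7, 17): e=[14,14,0] → #  [on edge]
    (4,8)@(9, 17): e=[46,-22,4] → ·
    (4,9)@(9, 19): e=[42,-14,0] → ·  [on edge]
  covered (4 px):
    · · · · · · · · ·
    · · · · · · · · ·
    · · # · · · · · ·
    · · # · · · · · ·
    · · · · · · · · ·
    · · · · · · · · ·
    · · · · · · · · ·
    · · · # · · · · ·
    · · · # · · · · ·
    · · · · · · · · ·
T2:
  2·area = 64  (B↔C swapped to make it positive)
  edge (6, 16)→(14, 12): d=(8,-4) top-left  bias=+0
  edge (14, 12)→(14, 20): d=(0,8) right/bottom  bias=-1
  edge (14, 20)→(6, 16): d=(-8,-4) top-left  bias=+0
    (6,6)@(13, 13): e=[4,8,52] → #
    (7,6)@(15, 13): e=[12,-8,60] → ·
    (4,7)@(9, 15): e=[4,40,20] → #
    (5,7)@(11, 15): e=[12,24,28] → #
    (7,7)@(15, 15): e=[28,-8,44] → ·
    (4,8)@(9, 17): e=[20,40,4] → #
    (7,8)@(15, 17): e=[44,-8,28] → ·
    (4,9)@(9, 19): e=[36,40,-12] → ·
    (5,9)@(11, 19): e=[44,24,-4] → ·
    (6,9)@(13, 19): e=[52,8,4] → #
    (7,9)@(15, 19): e=[60,-8,12] → ·
  covered (8 px):
    · · · · · · · · ·
    · · · · · · · · ·
    · · · · · · · · ·
    · · · · · · · · ·
    · · · · · · · · ·
    · · · · · · · · ·
    · · · · · · # · ·
    · · · · # # # · ·
    · · · · # # # · ·
    · · · · · · # · ·
T3:
  2·area = 24  (B↔C swapped to make it positive)
  edge (2, 8)→(2, 5): d=(0,-3) top-left  bias=+0
  edge (2, 5)→(10, 0): d=(8,-5) top-left  bias=+0
  edge (10, 0)→(2, 8): d=(-8,8) right/bottom  bias=-1
    (4,0)@(9, 1): e=[21,3,0] → ·  [on edge]
    (3,1)@(7, 3): e=[15,9,0] → ·  [on edge]
    (1,2)@(3, 5): e=[3,5,16] → #
    (2,2)@(5, 5): e=[9,15,0] → ·  [on edge]
    (1,3)@(3, 7): e=[3,21,0] → ·  [on edge]
    (0,4)@(1, 9): e=[-3,27,0] → ·  [on edge]
  covered (1 px):
    · · · · · · · · ·
    · · · · · · · · ·
    · # · · · · · · ·
    · · · · · · · · ·
    · · · · · · · · ·
    · · · · · · · · ·
    · · · · · · · · ·
    · · · · · · · · ·
    · · · · · · · · ·
    · · · · · · · · ·
T4:
  2·area = 72  (B↔C swapped to make it positive)
  edge (18, 12)→(18, 18): d=(0,6) right/bottom  bias=-1
  edge (18, 18)→(6, 19): d=(-12,1) right/bottom  bias=-1
  edge (6, 19)→(18, 12): d=(12,-7) top-left  bias=+0
    (8,6)@(17, 13): e=[6,61,5] → #
    (6,7)@(13, 15): e=[30,41,1] → #
    (7,7)@(15, 15): e=[18,39,15] → #
    (5,8)@(11, 17): e=[42,19,11] → #
    (5,9)@(11, 19): e=[42,-5,35] → ·
    (6,9)@(13, 19): e=[30,-7,49] → ·
    (7,9)@(15, 19): e=[18,-9,63] → ·
    (8,9)@(17, 19): e=[6,-11,77] → ·
  covered (8 px):
    · · · · · · · · ·
    · · · · · · · · ·
    · · · · · · · · ·
    · · · · · · · · ·
    · · · · · · · · ·
    · · · · · · · · ·
    · · · · · · · · #
    · · · · · · # # #
    · · · · · # # # #
    · · · · · · · · ·

Result: [16,5,9]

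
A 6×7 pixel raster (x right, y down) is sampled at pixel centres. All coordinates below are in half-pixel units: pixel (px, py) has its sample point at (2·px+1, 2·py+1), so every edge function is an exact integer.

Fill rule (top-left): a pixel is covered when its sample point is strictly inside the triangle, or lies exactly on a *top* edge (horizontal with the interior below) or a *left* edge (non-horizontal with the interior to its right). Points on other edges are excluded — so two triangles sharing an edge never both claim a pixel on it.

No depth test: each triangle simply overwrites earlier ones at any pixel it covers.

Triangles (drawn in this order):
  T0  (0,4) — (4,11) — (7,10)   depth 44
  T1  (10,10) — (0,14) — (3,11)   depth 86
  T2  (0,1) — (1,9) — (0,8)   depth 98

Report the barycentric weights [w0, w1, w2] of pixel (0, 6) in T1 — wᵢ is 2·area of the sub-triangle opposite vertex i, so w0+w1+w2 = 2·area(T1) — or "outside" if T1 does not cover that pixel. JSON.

T0:
  2·area = 25  (B↔C swapped to make it positive)
  edge (0, 4)→(7, 10): d=(7,6) right/bottom  bias=-1
  edge (7, 10)→(4, 11): d=(-3,1) right/bottom  bias=-1
  edge (4, 11)→(0, 4): d=(-4,-7) top-left  bias=+0
    (0,2)@(1, 5): e=[1,21,3] → █
    (1,2)@(3, 5): e=[-11,19,17] → ·
    (0,3)@(1, 7): e=[15,15,-5] → ·
    (1,3)@(3, 7): e=[3,13,9] → █
    (2,3)@(5, 7): e=[-9,11,23] → ·
    (1,4)@(3, 9): e=[17,7,1] → █
    (2,4)@(5, 9): e=[5,5,15] → █
    (3,4)@(7, 9): e=[-7,3,29] → ·
    (1,5)@(3, 11): e=[31,1,-7] → ·
    (2,5)@(5, 11): e=[19,-1,7] → ·
  covered (4 px):
    · · · · · ·
    · · · · · ·
    █ · · · · ·
    · █ · · · ·
    · █ █ · · ·
    · · · · · ·
    · · · · · ·
T1:
  2·area = 18
  edge (10, 10)→(0, 14): d=(-10,4) right/bottom  bias=-1
  edge (0, 14)→(3, 11): d=(3,-3) top-left  bias=+0
  edge (3, 11)→(10, 10): d=(7,-1) top-left  bias=+0
    (5,1)@(11, 3): e=[66,0,-48] → ·  [on edge]
    (4,2)@(9, 5): e=[54,0,-36] → ·  [on edge]
    (3,3)@(7, 7): e=[42,0,-24] → ·  [on edge]
    (2,4)@(5, 9): e=[30,0,-12] → ·  [on edge]
    (1,5)@(3, 11): e=[18,0,0] → █  [on edge]
    (2,5)@(5, 11): e=[10,6,2] → █
    (3,5)@(7, 11): e=[2,12,4] → █
    (4,5)@(9, 11): e=[-6,18,6] → ·
    (0,6)@(1, 13): e=[6,0,12] → █  [on edge]
    (1,6)@(3, 13): e=[-2,6,14] → ·
    (2,6)@(5, 13): e=[-10,12,16] → ·
    (3,6)@(7, 13): e=[-18,18,18] → ·
  covered (4 px):
    · · · · · ·
    · · · · · ·
    · · · · · ·
    · · · · · ·
    · · · · · ·
    · █ █ █ · ·
    █ · · · · ·
T2:
  2·area = 7
  edge (0, 1)→(1, 9): d=(1,8) right/bottom  bias=-1
  edge (1, 9)→(0, 8): d=(-1,-1) top-left  bias=+0
  edge (0, 8)→(0, 1): d=(0,-7) top-left  bias=+0
    (0,4)@(1, 9): e=[0,0,7] → ·  [on edge]
    (1,5)@(3, 11): e=[-14,0,21] → ·  [on edge]
    (2,6)@(5, 13): e=[-28,0,35] → ·  [on edge]
  covered (0 px):
    · · · · · ·
    · · · · · ·
    · · · · · ·
    · · · · · ·
    · · · · · ·
    · · · · · ·
    · · · · · ·

Result: [0,12,6]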